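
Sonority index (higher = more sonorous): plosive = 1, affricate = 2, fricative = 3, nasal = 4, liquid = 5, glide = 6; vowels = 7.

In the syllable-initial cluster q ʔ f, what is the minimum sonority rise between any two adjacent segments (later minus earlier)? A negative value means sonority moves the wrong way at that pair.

0

/q/: plosive = 1.
/ʔ/: plosive = 1.
/f/: fricative = 3.
/q/→/ʔ/: change +0.
/ʔ/→/f/: change +2.
Minimum = 0.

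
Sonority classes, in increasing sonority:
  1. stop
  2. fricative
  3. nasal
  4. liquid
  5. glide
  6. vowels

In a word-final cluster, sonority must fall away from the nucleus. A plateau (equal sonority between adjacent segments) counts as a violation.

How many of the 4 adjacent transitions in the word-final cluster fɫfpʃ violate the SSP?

/f/ is a fricative (sonority 2).
/ɫ/ is a liquid (sonority 4).
/f/ is a fricative (sonority 2).
/p/ is a stop (sonority 1).
/ʃ/ is a fricative (sonority 2).
/f/→/ɫ/: 2→4 (does not fall) — violation.
/ɫ/→/f/: 4→2 (falls) — ok.
/f/→/p/: 2→1 (falls) — ok.
/p/→/ʃ/: 1→2 (does not fall) — violation.

2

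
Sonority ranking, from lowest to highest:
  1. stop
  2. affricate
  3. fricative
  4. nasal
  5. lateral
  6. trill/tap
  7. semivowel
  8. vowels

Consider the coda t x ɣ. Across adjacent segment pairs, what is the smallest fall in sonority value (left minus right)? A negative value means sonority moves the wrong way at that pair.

-2

/t/ — stop, sonority 1.
/x/ — fricative, sonority 3.
/ɣ/ — fricative, sonority 3.
/t/→/x/: change -2.
/x/→/ɣ/: change +0.
Minimum = -2.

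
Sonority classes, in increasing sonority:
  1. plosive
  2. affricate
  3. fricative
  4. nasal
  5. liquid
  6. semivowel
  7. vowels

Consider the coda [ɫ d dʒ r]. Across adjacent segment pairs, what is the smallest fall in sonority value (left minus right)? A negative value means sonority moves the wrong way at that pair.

-3

/ɫ/: liquid = 5.
/d/: plosive = 1.
/dʒ/: affricate = 2.
/r/: liquid = 5.
/ɫ/→/d/: change +4.
/d/→/dʒ/: change -1.
/dʒ/→/r/: change -3.
Minimum = -3.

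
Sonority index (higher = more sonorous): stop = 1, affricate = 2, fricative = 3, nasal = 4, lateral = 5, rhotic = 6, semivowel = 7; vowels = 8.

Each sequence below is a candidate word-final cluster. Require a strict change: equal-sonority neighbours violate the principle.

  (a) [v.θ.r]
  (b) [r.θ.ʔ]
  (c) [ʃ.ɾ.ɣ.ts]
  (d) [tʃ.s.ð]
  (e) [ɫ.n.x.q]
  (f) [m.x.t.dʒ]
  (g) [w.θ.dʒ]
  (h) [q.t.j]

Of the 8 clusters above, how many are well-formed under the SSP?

3

(a) [v.θ.r]: profile 3-3-6 — violates.
(b) [r.θ.ʔ]: profile 6-3-1 — obeys.
(c) [ʃ.ɾ.ɣ.ts]: profile 3-6-3-2 — violates.
(d) [tʃ.s.ð]: profile 2-3-3 — violates.
(e) [ɫ.n.x.q]: profile 5-4-3-1 — obeys.
(f) [m.x.t.dʒ]: profile 4-3-1-2 — violates.
(g) [w.θ.dʒ]: profile 7-3-2 — obeys.
(h) [q.t.j]: profile 1-1-7 — violates.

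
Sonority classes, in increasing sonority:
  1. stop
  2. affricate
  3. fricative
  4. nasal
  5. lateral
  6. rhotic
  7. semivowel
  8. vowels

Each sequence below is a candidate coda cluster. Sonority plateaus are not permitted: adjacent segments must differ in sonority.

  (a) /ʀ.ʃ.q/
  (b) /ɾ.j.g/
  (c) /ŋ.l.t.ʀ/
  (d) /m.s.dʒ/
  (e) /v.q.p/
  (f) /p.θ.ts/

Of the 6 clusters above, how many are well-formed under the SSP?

(a) 6-3-1 → obeys
(b) 6-7-1 → violates
(c) 4-5-1-6 → violates
(d) 4-3-2 → obeys
(e) 3-1-1 → violates
(f) 1-3-2 → violates

2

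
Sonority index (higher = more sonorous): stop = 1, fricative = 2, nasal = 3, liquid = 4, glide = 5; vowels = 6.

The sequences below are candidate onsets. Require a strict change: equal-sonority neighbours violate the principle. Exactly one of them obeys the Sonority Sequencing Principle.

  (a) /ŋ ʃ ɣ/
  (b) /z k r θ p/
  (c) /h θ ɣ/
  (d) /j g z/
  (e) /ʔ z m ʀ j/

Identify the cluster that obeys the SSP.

e

(a) /ŋ ʃ ɣ/: profile 3-2-2 — violates.
(b) /z k r θ p/: profile 2-1-4-2-1 — violates.
(c) /h θ ɣ/: profile 2-2-2 — violates.
(d) /j g z/: profile 5-1-2 — violates.
(e) /ʔ z m ʀ j/: profile 1-2-3-4-5 — obeys.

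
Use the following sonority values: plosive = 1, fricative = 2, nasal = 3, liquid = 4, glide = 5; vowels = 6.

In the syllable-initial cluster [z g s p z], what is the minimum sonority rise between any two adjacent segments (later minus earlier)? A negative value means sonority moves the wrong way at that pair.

-1

/z/ is a fricative (sonority 2).
/g/ is a plosive (sonority 1).
/s/ is a fricative (sonority 2).
/p/ is a plosive (sonority 1).
/z/ is a fricative (sonority 2).
/z/→/g/: change -1.
/g/→/s/: change +1.
/s/→/p/: change -1.
/p/→/z/: change +1.
Minimum = -1.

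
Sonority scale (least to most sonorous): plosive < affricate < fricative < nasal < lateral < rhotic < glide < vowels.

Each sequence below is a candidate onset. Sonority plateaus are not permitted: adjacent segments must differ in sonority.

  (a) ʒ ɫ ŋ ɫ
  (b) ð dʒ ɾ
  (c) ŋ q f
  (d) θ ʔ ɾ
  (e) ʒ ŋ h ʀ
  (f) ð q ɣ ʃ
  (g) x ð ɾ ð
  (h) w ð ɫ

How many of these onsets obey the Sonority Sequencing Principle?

0

(a) ʒ ɫ ŋ ɫ: profile 3-5-4-5 — violates.
(b) ð dʒ ɾ: profile 3-2-6 — violates.
(c) ŋ q f: profile 4-1-3 — violates.
(d) θ ʔ ɾ: profile 3-1-6 — violates.
(e) ʒ ŋ h ʀ: profile 3-4-3-6 — violates.
(f) ð q ɣ ʃ: profile 3-1-3-3 — violates.
(g) x ð ɾ ð: profile 3-3-6-3 — violates.
(h) w ð ɫ: profile 7-3-5 — violates.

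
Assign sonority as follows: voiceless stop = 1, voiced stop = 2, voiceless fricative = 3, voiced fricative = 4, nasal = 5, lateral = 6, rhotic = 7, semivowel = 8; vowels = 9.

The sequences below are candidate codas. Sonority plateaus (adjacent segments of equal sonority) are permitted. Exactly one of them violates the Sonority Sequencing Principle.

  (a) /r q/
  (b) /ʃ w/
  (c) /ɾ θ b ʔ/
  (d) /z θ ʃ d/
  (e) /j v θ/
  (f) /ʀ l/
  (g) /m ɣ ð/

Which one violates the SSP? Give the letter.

b

(a) 7-1 → obeys
(b) 3-8 → violates
(c) 7-3-2-1 → obeys
(d) 4-3-3-2 → obeys
(e) 8-4-3 → obeys
(f) 7-6 → obeys
(g) 5-4-4 → obeys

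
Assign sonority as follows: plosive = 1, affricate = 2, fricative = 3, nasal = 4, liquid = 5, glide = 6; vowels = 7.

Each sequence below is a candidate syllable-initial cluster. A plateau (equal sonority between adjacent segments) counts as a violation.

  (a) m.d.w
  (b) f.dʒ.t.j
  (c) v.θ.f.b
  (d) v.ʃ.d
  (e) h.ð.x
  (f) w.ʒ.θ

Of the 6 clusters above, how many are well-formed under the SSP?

0

(a) 4-1-6 → violates
(b) 3-2-1-6 → violates
(c) 3-3-3-1 → violates
(d) 3-3-1 → violates
(e) 3-3-3 → violates
(f) 6-3-3 → violates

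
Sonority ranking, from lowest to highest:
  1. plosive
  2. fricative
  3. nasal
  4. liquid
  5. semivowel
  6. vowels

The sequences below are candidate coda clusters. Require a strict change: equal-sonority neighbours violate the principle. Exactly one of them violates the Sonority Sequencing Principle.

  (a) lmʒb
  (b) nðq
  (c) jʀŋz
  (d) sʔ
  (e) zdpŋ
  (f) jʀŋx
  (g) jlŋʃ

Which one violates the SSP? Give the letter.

(a) sonority 4-3-2-1: well-formed.
(b) sonority 3-2-1: well-formed.
(c) sonority 5-4-3-2: well-formed.
(d) sonority 2-1: well-formed.
(e) sonority 2-1-1-3: ill-formed.
(f) sonority 5-4-3-2: well-formed.
(g) sonority 5-4-3-2: well-formed.

e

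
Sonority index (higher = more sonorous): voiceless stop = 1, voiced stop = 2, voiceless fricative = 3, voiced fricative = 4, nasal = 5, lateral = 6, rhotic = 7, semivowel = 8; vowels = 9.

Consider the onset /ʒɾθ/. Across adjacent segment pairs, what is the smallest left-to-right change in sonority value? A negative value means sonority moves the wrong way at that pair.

/ʒ/ is a voiced fricative (sonority 4).
/ɾ/ is a rhotic (sonority 7).
/θ/ is a voiceless fricative (sonority 3).
/ʒ/→/ɾ/: change +3.
/ɾ/→/θ/: change -4.
Minimum = -4.

-4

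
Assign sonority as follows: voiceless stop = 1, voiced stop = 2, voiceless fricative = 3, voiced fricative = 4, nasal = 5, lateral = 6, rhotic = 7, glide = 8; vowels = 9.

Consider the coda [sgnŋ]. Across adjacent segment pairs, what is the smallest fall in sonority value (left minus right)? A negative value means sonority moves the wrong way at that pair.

-3

/s/: voiceless fricative = 3.
/g/: voiced stop = 2.
/n/: nasal = 5.
/ŋ/: nasal = 5.
/s/→/g/: change +1.
/g/→/n/: change -3.
/n/→/ŋ/: change +0.
Minimum = -3.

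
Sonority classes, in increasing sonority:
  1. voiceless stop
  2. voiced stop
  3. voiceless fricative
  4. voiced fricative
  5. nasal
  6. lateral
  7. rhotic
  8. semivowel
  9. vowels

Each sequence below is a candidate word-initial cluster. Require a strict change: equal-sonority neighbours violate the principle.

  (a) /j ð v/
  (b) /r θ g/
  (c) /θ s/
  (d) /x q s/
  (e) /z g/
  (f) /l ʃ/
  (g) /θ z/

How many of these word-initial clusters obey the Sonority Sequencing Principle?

1

(a) /j ð v/: profile 8-4-4 — violates.
(b) /r θ g/: profile 7-3-2 — violates.
(c) /θ s/: profile 3-3 — violates.
(d) /x q s/: profile 3-1-3 — violates.
(e) /z g/: profile 4-2 — violates.
(f) /l ʃ/: profile 6-3 — violates.
(g) /θ z/: profile 3-4 — obeys.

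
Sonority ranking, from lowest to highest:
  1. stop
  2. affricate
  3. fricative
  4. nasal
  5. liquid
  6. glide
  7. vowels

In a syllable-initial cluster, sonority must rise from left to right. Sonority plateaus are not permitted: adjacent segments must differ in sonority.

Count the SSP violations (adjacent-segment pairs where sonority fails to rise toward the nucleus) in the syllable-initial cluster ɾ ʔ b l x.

3

/ɾ/ — liquid, sonority 5.
/ʔ/ — stop, sonority 1.
/b/ — stop, sonority 1.
/l/ — liquid, sonority 5.
/x/ — fricative, sonority 3.
/ɾ/→/ʔ/: 5→1 (does not rise) — violation.
/ʔ/→/b/: 1→1 (plateau) — violation.
/b/→/l/: 1→5 (rises) — ok.
/l/→/x/: 5→3 (does not rise) — violation.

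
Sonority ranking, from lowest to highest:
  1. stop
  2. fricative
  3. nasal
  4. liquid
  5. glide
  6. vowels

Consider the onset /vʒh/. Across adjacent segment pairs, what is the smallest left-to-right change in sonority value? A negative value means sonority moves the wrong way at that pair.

0

/v/ — fricative, sonority 2.
/ʒ/ — fricative, sonority 2.
/h/ — fricative, sonority 2.
/v/→/ʒ/: change +0.
/ʒ/→/h/: change +0.
Minimum = 0.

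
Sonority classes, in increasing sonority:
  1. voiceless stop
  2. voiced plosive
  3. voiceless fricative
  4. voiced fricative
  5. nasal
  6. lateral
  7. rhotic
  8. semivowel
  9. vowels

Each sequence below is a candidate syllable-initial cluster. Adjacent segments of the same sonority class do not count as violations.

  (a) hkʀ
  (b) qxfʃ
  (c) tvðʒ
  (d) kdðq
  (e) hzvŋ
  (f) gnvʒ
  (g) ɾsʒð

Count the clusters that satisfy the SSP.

3

(a) sonority 3-1-7: ill-formed.
(b) sonority 1-3-3-3: well-formed.
(c) sonority 1-4-4-4: well-formed.
(d) sonority 1-2-4-1: ill-formed.
(e) sonority 3-4-4-5: well-formed.
(f) sonority 2-5-4-4: ill-formed.
(g) sonority 7-3-4-4: ill-formed.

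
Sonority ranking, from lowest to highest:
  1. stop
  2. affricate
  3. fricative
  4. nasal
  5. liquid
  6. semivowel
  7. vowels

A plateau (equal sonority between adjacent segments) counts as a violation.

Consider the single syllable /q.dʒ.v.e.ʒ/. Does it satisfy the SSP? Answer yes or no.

Onset: /q/ is a stop (sonority 1), /dʒ/ is an affricate (sonority 2), /v/ is a fricative (sonority 3); then the nucleus /e/ (sonority 7).
Onset profile 1-2-3-7 — rises to the nucleus.
Coda: /ʒ/ is a fricative (sonority 3).
Coda profile 7-3 — falls from the nucleus.

yes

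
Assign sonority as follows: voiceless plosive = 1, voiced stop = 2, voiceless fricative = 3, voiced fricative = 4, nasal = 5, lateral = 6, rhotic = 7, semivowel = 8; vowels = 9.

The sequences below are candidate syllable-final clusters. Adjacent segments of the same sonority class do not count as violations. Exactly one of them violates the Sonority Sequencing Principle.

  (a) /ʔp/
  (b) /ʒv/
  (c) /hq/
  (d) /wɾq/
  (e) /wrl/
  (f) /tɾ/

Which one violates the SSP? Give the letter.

(a) /ʔp/: profile 1-1 — obeys.
(b) /ʒv/: profile 4-4 — obeys.
(c) /hq/: profile 3-1 — obeys.
(d) /wɾq/: profile 8-7-1 — obeys.
(e) /wrl/: profile 8-7-6 — obeys.
(f) /tɾ/: profile 1-7 — violates.

f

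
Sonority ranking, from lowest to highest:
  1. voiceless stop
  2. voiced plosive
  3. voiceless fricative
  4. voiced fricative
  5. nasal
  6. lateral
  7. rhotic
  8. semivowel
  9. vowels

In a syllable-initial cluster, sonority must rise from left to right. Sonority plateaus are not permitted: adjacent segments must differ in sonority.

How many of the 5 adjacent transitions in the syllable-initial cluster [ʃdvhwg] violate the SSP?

/ʃ/: voiceless fricative = 3.
/d/: voiced plosive = 2.
/v/: voiced fricative = 4.
/h/: voiceless fricative = 3.
/w/: semivowel = 8.
/g/: voiced plosive = 2.
/ʃ/→/d/: 3→2 (does not rise) — violation.
/d/→/v/: 2→4 (rises) — ok.
/v/→/h/: 4→3 (does not rise) — violation.
/h/→/w/: 3→8 (rises) — ok.
/w/→/g/: 8→2 (does not rise) — violation.

3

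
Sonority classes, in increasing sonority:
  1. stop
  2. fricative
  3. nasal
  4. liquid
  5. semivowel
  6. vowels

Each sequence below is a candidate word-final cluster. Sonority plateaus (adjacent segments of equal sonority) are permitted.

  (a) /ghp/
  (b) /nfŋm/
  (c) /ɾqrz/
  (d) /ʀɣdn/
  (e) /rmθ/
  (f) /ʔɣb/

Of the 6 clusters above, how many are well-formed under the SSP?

(a) sonority 1-2-1: ill-formed.
(b) sonority 3-2-3-3: ill-formed.
(c) sonority 4-1-4-2: ill-formed.
(d) sonority 4-2-1-3: ill-formed.
(e) sonority 4-3-2: well-formed.
(f) sonority 1-2-1: ill-formed.

1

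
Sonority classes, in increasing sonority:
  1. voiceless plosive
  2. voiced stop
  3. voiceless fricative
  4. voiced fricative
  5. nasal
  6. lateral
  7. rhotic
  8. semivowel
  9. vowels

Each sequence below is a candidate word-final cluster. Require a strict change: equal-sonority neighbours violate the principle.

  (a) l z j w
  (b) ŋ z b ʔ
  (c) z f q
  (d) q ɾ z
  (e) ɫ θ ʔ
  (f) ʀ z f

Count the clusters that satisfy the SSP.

4

(a) l z j w: profile 6-4-8-8 — violates.
(b) ŋ z b ʔ: profile 5-4-2-1 — obeys.
(c) z f q: profile 4-3-1 — obeys.
(d) q ɾ z: profile 1-7-4 — violates.
(e) ɫ θ ʔ: profile 6-3-1 — obeys.
(f) ʀ z f: profile 7-4-3 — obeys.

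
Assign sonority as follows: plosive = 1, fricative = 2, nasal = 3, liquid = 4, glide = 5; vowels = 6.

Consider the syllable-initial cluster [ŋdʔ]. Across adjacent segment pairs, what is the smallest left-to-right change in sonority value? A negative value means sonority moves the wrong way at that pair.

-2

/ŋ/: nasal = 3.
/d/: plosive = 1.
/ʔ/: plosive = 1.
/ŋ/→/d/: change -2.
/d/→/ʔ/: change +0.
Minimum = -2.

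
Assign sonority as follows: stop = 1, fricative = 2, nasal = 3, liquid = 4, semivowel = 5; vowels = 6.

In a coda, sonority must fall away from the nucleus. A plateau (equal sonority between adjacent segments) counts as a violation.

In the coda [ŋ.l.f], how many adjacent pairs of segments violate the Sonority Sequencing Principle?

1

/ŋ/ is a nasal (sonority 3).
/l/ is a liquid (sonority 4).
/f/ is a fricative (sonority 2).
/ŋ/→/l/: 3→4 (does not fall) — violation.
/l/→/f/: 4→2 (falls) — ok.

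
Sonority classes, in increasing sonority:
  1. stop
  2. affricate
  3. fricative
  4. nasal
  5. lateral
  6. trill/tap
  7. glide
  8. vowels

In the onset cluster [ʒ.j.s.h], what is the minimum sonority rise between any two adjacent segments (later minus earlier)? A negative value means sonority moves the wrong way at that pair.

-4

/ʒ/ — fricative, sonority 3.
/j/ — glide, sonority 7.
/s/ — fricative, sonority 3.
/h/ — fricative, sonority 3.
/ʒ/→/j/: change +4.
/j/→/s/: change -4.
/s/→/h/: change +0.
Minimum = -4.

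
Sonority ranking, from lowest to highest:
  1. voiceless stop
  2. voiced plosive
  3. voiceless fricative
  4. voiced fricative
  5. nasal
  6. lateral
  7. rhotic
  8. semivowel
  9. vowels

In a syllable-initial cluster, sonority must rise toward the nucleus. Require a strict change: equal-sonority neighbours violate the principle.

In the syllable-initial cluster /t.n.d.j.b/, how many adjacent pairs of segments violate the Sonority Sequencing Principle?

/t/: voiceless stop = 1.
/n/: nasal = 5.
/d/: voiced plosive = 2.
/j/: semivowel = 8.
/b/: voiced plosive = 2.
/t/→/n/: 1→5 (rises) — ok.
/n/→/d/: 5→2 (does not rise) — violation.
/d/→/j/: 2→8 (rises) — ok.
/j/→/b/: 8→2 (does not rise) — violation.

2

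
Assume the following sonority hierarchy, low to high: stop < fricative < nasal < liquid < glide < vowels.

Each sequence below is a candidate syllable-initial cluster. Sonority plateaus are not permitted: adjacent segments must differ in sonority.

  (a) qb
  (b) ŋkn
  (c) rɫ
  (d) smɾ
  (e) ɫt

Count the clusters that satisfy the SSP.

1

(a) qb: profile 1-1 — violates.
(b) ŋkn: profile 3-1-3 — violates.
(c) rɫ: profile 4-4 — violates.
(d) smɾ: profile 2-3-4 — obeys.
(e) ɫt: profile 4-1 — violates.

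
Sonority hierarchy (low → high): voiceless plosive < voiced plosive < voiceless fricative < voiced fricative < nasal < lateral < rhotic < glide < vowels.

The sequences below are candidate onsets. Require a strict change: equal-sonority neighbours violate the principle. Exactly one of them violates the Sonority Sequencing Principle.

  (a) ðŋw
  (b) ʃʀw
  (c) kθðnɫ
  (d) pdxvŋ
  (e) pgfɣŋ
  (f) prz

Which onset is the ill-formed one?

(a) sonority 4-5-8: well-formed.
(b) sonority 3-7-8: well-formed.
(c) sonority 1-3-4-5-6: well-formed.
(d) sonority 1-2-3-4-5: well-formed.
(e) sonority 1-2-3-4-5: well-formed.
(f) sonority 1-7-4: ill-formed.

f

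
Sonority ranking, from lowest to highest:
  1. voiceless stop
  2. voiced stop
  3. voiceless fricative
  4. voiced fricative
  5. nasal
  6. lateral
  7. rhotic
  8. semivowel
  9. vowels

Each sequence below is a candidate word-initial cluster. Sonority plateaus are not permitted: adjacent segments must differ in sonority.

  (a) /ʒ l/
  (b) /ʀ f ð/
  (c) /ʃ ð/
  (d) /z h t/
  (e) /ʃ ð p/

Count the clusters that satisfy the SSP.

2

(a) /ʒ l/: profile 4-6 — obeys.
(b) /ʀ f ð/: profile 7-3-4 — violates.
(c) /ʃ ð/: profile 3-4 — obeys.
(d) /z h t/: profile 4-3-1 — violates.
(e) /ʃ ð p/: profile 3-4-1 — violates.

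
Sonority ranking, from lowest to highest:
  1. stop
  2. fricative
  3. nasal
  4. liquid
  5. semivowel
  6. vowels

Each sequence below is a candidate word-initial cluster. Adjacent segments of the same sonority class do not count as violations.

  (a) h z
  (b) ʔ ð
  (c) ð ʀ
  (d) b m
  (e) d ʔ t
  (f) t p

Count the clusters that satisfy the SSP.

6

(a) 2-2 → obeys
(b) 1-2 → obeys
(c) 2-4 → obeys
(d) 1-3 → obeys
(e) 1-1-1 → obeys
(f) 1-1 → obeys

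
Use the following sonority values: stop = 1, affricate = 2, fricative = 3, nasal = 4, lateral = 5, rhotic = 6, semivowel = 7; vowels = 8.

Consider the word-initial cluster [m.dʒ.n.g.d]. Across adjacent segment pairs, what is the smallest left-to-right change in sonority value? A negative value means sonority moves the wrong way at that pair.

/m/: nasal = 4.
/dʒ/: affricate = 2.
/n/: nasal = 4.
/g/: stop = 1.
/d/: stop = 1.
/m/→/dʒ/: change -2.
/dʒ/→/n/: change +2.
/n/→/g/: change -3.
/g/→/d/: change +0.
Minimum = -3.

-3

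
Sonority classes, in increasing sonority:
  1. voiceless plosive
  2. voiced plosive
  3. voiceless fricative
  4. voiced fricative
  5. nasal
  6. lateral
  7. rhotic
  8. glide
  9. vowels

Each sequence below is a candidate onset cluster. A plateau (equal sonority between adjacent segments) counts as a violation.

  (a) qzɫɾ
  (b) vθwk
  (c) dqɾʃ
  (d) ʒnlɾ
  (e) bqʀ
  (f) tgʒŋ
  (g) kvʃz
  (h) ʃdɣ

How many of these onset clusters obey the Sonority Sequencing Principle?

3

(a) qzɫɾ: profile 1-4-6-7 — obeys.
(b) vθwk: profile 4-3-8-1 — violates.
(c) dqɾʃ: profile 2-1-7-3 — violates.
(d) ʒnlɾ: profile 4-5-6-7 — obeys.
(e) bqʀ: profile 2-1-7 — violates.
(f) tgʒŋ: profile 1-2-4-5 — obeys.
(g) kvʃz: profile 1-4-3-4 — violates.
(h) ʃdɣ: profile 3-2-4 — violates.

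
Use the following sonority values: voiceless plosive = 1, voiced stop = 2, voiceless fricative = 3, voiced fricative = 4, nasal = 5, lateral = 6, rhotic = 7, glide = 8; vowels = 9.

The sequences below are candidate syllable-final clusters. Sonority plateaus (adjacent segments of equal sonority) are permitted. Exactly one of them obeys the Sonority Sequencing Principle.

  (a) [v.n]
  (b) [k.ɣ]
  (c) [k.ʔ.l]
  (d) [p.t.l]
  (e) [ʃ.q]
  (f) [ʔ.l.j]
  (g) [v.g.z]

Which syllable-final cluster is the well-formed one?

e

(a) sonority 4-5: ill-formed.
(b) sonority 1-4: ill-formed.
(c) sonority 1-1-6: ill-formed.
(d) sonority 1-1-6: ill-formed.
(e) sonority 3-1: well-formed.
(f) sonority 1-6-8: ill-formed.
(g) sonority 4-2-4: ill-formed.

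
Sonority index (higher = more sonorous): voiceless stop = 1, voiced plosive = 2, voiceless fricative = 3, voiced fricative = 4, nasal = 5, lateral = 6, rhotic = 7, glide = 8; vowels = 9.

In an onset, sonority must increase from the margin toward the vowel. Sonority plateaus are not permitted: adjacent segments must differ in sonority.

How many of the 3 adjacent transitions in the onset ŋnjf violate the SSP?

/ŋ/ — nasal, sonority 5.
/n/ — nasal, sonority 5.
/j/ — glide, sonority 8.
/f/ — voiceless fricative, sonority 3.
/ŋ/→/n/: 5→5 (plateau) — violation.
/n/→/j/: 5→8 (rises) — ok.
/j/→/f/: 8→3 (does not rise) — violation.

2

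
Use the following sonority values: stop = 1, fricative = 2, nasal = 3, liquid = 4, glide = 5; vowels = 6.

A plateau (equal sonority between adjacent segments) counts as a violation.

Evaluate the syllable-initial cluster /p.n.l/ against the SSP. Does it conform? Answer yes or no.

yes

/p/: stop = 1.
/n/: nasal = 3.
/l/: liquid = 4.
The profile 1-3-4 strictly rises, so the syllable-initial cluster satisfies the SSP.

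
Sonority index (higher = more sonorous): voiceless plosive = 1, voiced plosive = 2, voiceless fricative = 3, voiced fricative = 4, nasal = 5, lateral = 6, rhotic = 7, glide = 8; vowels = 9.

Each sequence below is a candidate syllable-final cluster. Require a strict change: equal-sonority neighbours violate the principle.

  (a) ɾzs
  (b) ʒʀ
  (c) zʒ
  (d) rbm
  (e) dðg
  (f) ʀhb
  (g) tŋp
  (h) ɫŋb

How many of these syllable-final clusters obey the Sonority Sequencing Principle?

3

(a) ɾzs: profile 7-4-3 — obeys.
(b) ʒʀ: profile 4-7 — violates.
(c) zʒ: profile 4-4 — violates.
(d) rbm: profile 7-2-5 — violates.
(e) dðg: profile 2-4-2 — violates.
(f) ʀhb: profile 7-3-2 — obeys.
(g) tŋp: profile 1-5-1 — violates.
(h) ɫŋb: profile 6-5-2 — obeys.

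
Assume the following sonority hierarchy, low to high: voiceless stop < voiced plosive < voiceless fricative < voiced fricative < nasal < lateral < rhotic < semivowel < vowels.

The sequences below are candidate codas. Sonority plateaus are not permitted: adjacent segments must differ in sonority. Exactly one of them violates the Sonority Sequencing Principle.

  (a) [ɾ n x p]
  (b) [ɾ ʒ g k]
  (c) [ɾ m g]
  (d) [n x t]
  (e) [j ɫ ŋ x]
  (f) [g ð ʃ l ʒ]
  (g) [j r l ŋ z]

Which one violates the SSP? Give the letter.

f

(a) 7-5-3-1 → obeys
(b) 7-4-2-1 → obeys
(c) 7-5-2 → obeys
(d) 5-3-1 → obeys
(e) 8-6-5-3 → obeys
(f) 2-4-3-6-4 → violates
(g) 8-7-6-5-4 → obeys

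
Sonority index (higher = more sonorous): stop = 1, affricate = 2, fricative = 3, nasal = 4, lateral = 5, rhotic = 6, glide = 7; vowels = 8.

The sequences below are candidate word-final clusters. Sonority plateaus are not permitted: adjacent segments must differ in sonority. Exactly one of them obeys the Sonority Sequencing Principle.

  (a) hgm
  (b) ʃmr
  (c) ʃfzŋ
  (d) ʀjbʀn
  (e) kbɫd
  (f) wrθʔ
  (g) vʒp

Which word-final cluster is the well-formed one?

(a) hgm: profile 3-1-4 — violates.
(b) ʃmr: profile 3-4-6 — violates.
(c) ʃfzŋ: profile 3-3-3-4 — violates.
(d) ʀjbʀn: profile 6-7-1-6-4 — violates.
(e) kbɫd: profile 1-1-5-1 — violates.
(f) wrθʔ: profile 7-6-3-1 — obeys.
(g) vʒp: profile 3-3-1 — violates.

f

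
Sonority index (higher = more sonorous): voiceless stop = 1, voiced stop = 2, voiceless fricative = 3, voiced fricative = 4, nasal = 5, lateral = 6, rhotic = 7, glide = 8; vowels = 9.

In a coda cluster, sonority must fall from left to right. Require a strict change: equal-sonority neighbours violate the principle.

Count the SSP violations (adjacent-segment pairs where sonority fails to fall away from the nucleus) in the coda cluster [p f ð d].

/p/ — voiceless stop, sonority 1.
/f/ — voiceless fricative, sonority 3.
/ð/ — voiced fricative, sonority 4.
/d/ — voiced stop, sonority 2.
/p/→/f/: 1→3 (does not fall) — violation.
/f/→/ð/: 3→4 (does not fall) — violation.
/ð/→/d/: 4→2 (falls) — ok.

2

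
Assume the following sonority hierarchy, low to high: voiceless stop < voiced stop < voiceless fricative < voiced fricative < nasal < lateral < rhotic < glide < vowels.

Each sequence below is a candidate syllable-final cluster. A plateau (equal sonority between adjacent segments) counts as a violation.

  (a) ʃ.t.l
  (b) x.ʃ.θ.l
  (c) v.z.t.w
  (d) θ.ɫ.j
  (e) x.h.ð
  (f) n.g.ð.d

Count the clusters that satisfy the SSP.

0

(a) ʃ.t.l: profile 3-1-6 — violates.
(b) x.ʃ.θ.l: profile 3-3-3-6 — violates.
(c) v.z.t.w: profile 4-4-1-8 — violates.
(d) θ.ɫ.j: profile 3-6-8 — violates.
(e) x.h.ð: profile 3-3-4 — violates.
(f) n.g.ð.d: profile 5-2-4-2 — violates.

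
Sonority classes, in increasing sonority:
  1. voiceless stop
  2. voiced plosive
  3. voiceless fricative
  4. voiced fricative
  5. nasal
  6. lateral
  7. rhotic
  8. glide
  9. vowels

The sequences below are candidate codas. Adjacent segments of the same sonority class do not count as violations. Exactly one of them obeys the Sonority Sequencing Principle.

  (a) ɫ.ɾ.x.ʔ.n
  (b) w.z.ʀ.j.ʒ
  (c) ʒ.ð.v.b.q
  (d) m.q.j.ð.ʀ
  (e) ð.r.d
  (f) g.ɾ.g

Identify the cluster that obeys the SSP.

(a) 6-7-3-1-5 → violates
(b) 8-4-7-8-4 → violates
(c) 4-4-4-2-1 → obeys
(d) 5-1-8-4-7 → violates
(e) 4-7-2 → violates
(f) 2-7-2 → violates

c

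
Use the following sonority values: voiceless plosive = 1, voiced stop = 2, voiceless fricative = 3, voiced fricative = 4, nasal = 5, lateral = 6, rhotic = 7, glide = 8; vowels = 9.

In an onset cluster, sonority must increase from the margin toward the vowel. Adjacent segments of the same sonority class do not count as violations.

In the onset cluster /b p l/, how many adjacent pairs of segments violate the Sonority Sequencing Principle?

1

/b/ — voiced stop, sonority 2.
/p/ — voiceless plosive, sonority 1.
/l/ — lateral, sonority 6.
/b/→/p/: 2→1 (does not rise) — violation.
/p/→/l/: 1→6 (rises) — ok.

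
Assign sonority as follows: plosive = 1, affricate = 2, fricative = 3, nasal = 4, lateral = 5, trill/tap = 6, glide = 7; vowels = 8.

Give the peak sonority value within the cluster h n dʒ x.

/h/ — fricative, sonority 3.
/n/ — nasal, sonority 4.
/dʒ/ — affricate, sonority 2.
/x/ — fricative, sonority 3.
The maximum is 4.

4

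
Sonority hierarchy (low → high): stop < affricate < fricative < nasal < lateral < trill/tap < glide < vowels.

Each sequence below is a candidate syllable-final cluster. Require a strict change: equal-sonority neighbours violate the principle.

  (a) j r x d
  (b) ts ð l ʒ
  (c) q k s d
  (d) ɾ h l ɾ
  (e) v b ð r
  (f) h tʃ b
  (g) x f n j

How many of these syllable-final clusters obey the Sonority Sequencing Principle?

2

(a) sonority 7-6-3-1: well-formed.
(b) sonority 2-3-5-3: ill-formed.
(c) sonority 1-1-3-1: ill-formed.
(d) sonority 6-3-5-6: ill-formed.
(e) sonority 3-1-3-6: ill-formed.
(f) sonority 3-2-1: well-formed.
(g) sonority 3-3-4-7: ill-formed.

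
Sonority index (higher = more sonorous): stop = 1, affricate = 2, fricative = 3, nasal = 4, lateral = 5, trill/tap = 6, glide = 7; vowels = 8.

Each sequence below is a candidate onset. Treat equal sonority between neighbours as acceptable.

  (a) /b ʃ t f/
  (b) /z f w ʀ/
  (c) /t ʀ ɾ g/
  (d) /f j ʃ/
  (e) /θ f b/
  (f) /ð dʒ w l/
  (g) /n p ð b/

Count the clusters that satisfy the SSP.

0

(a) sonority 1-3-1-3: ill-formed.
(b) sonority 3-3-7-6: ill-formed.
(c) sonority 1-6-6-1: ill-formed.
(d) sonority 3-7-3: ill-formed.
(e) sonority 3-3-1: ill-formed.
(f) sonority 3-2-7-5: ill-formed.
(g) sonority 4-1-3-1: ill-formed.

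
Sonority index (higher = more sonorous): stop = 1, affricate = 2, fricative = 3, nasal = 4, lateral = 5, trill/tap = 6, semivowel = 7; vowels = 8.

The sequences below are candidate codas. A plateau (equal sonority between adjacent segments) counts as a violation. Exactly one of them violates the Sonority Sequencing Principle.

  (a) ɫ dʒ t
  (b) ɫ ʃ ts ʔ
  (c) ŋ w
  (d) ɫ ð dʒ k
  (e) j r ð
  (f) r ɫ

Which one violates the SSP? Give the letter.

c

(a) sonority 5-2-1: well-formed.
(b) sonority 5-3-2-1: well-formed.
(c) sonority 4-7: ill-formed.
(d) sonority 5-3-2-1: well-formed.
(e) sonority 7-6-3: well-formed.
(f) sonority 6-5: well-formed.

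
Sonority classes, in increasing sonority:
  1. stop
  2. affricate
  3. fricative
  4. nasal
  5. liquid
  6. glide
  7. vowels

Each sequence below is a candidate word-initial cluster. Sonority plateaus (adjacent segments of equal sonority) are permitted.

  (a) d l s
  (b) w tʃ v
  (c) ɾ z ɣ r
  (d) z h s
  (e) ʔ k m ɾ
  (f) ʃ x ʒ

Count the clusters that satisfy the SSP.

(a) 1-5-3 → violates
(b) 6-2-3 → violates
(c) 5-3-3-5 → violates
(d) 3-3-3 → obeys
(e) 1-1-4-5 → obeys
(f) 3-3-3 → obeys

3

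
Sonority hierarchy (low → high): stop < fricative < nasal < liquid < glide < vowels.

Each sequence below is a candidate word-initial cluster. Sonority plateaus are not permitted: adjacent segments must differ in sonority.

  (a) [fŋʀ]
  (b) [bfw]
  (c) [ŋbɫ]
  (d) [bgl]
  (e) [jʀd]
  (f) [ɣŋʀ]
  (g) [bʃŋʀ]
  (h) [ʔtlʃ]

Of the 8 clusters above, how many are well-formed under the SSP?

4

(a) [fŋʀ]: profile 2-3-4 — obeys.
(b) [bfw]: profile 1-2-5 — obeys.
(c) [ŋbɫ]: profile 3-1-4 — violates.
(d) [bgl]: profile 1-1-4 — violates.
(e) [jʀd]: profile 5-4-1 — violates.
(f) [ɣŋʀ]: profile 2-3-4 — obeys.
(g) [bʃŋʀ]: profile 1-2-3-4 — obeys.
(h) [ʔtlʃ]: profile 1-1-4-2 — violates.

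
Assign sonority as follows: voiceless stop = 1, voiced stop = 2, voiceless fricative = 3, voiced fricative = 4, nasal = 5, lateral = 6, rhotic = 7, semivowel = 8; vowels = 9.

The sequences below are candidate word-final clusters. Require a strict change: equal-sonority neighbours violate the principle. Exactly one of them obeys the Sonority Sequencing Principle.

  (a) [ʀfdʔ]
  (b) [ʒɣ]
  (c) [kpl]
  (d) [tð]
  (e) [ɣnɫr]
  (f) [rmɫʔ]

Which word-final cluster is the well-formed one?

(a) 7-3-2-1 → obeys
(b) 4-4 → violates
(c) 1-1-6 → violates
(d) 1-4 → violates
(e) 4-5-6-7 → violates
(f) 7-5-6-1 → violates

a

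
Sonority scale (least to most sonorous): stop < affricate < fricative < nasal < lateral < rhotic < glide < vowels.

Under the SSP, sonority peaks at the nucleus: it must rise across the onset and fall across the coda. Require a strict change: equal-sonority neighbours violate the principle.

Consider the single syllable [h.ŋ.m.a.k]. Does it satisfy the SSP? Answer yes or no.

Onset: /h/ is a fricative (sonority 3), /ŋ/ is a nasal (sonority 4), /m/ is a nasal (sonority 4); then the nucleus /a/ (sonority 8).
Onset profile 3-4-4-8 — does not strictly rise throughout.
Coda: /k/ is a stop (sonority 1).
Coda profile 8-1 — falls from the nucleus.

no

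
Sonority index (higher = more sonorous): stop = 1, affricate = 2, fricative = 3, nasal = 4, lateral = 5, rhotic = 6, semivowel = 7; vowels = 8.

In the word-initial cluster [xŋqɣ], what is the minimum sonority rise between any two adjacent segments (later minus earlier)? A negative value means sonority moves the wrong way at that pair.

/x/: fricative = 3.
/ŋ/: nasal = 4.
/q/: stop = 1.
/ɣ/: fricative = 3.
/x/→/ŋ/: change +1.
/ŋ/→/q/: change -3.
/q/→/ɣ/: change +2.
Minimum = -3.

-3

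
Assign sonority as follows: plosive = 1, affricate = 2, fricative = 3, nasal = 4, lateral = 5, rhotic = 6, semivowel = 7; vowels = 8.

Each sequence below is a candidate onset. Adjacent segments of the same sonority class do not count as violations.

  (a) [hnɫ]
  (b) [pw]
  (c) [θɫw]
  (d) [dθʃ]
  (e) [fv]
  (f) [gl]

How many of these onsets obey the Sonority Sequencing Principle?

(a) sonority 3-4-5: well-formed.
(b) sonority 1-7: well-formed.
(c) sonority 3-5-7: well-formed.
(d) sonority 1-3-3: well-formed.
(e) sonority 3-3: well-formed.
(f) sonority 1-5: well-formed.

6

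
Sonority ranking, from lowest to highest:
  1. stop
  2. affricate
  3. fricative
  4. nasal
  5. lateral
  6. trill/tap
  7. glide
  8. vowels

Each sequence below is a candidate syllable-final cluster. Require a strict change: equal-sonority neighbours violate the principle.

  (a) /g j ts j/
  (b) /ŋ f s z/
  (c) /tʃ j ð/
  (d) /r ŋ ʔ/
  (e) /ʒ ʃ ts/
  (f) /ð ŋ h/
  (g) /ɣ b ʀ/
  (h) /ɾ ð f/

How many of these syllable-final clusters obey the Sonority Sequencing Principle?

(a) sonority 1-7-2-7: ill-formed.
(b) sonority 4-3-3-3: ill-formed.
(c) sonority 2-7-3: ill-formed.
(d) sonority 6-4-1: well-formed.
(e) sonority 3-3-2: ill-formed.
(f) sonority 3-4-3: ill-formed.
(g) sonority 3-1-6: ill-formed.
(h) sonority 6-3-3: ill-formed.

1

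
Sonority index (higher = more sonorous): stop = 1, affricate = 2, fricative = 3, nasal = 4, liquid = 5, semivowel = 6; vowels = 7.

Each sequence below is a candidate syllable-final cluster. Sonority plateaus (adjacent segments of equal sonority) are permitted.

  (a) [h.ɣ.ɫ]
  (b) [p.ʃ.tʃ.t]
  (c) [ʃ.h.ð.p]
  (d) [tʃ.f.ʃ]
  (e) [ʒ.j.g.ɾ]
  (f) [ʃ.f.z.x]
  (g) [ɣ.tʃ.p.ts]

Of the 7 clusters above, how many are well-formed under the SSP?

2

(a) 3-3-5 → violates
(b) 1-3-2-1 → violates
(c) 3-3-3-1 → obeys
(d) 2-3-3 → violates
(e) 3-6-1-5 → violates
(f) 3-3-3-3 → obeys
(g) 3-2-1-2 → violates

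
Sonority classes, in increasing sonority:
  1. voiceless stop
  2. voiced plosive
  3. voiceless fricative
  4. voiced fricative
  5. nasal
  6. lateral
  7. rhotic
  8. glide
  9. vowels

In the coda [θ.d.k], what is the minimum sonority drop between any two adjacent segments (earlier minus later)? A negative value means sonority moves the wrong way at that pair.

1

/θ/ is a voiceless fricative (sonority 3).
/d/ is a voiced plosive (sonority 2).
/k/ is a voiceless stop (sonority 1).
/θ/→/d/: change +1.
/d/→/k/: change +1.
Minimum = 1.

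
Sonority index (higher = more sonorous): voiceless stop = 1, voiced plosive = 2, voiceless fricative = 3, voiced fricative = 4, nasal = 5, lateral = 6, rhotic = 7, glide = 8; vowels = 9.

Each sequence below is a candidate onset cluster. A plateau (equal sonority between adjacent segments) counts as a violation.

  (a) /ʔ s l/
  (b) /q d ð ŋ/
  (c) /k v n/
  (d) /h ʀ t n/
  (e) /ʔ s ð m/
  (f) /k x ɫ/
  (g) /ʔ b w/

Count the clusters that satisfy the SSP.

6

(a) 1-3-6 → obeys
(b) 1-2-4-5 → obeys
(c) 1-4-5 → obeys
(d) 3-7-1-5 → violates
(e) 1-3-4-5 → obeys
(f) 1-3-6 → obeys
(g) 1-2-8 → obeys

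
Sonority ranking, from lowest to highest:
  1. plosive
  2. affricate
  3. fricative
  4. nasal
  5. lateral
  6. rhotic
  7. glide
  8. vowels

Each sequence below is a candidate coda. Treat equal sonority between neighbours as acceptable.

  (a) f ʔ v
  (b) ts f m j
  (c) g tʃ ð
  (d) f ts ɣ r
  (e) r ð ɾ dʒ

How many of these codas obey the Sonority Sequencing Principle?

0

(a) f ʔ v: profile 3-1-3 — violates.
(b) ts f m j: profile 2-3-4-7 — violates.
(c) g tʃ ð: profile 1-2-3 — violates.
(d) f ts ɣ r: profile 3-2-3-6 — violates.
(e) r ð ɾ dʒ: profile 6-3-6-2 — violates.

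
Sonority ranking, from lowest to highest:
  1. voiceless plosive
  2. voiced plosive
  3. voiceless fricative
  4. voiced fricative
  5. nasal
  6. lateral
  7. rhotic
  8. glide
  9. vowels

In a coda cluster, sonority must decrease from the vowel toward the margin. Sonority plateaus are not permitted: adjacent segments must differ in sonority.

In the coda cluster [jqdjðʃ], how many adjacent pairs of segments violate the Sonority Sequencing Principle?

2

/j/ — glide, sonority 8.
/q/ — voiceless plosive, sonority 1.
/d/ — voiced plosive, sonority 2.
/j/ — glide, sonority 8.
/ð/ — voiced fricative, sonority 4.
/ʃ/ — voiceless fricative, sonority 3.
/j/→/q/: 8→1 (falls) — ok.
/q/→/d/: 1→2 (does not fall) — violation.
/d/→/j/: 2→8 (does not fall) — violation.
/j/→/ð/: 8→4 (falls) — ok.
/ð/→/ʃ/: 4→3 (falls) — ok.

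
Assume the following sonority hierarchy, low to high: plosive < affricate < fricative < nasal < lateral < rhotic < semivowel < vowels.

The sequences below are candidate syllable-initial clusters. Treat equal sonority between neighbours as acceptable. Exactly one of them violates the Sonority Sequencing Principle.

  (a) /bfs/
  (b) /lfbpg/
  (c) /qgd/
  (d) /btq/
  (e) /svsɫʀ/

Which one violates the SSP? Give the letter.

b

(a) 1-3-3 → obeys
(b) 5-3-1-1-1 → violates
(c) 1-1-1 → obeys
(d) 1-1-1 → obeys
(e) 3-3-3-5-6 → obeys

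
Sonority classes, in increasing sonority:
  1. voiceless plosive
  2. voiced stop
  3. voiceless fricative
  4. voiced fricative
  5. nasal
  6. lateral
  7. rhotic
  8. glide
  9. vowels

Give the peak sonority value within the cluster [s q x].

3

/s/ — voiceless fricative, sonority 3.
/q/ — voiceless plosive, sonority 1.
/x/ — voiceless fricative, sonority 3.
The maximum is 3.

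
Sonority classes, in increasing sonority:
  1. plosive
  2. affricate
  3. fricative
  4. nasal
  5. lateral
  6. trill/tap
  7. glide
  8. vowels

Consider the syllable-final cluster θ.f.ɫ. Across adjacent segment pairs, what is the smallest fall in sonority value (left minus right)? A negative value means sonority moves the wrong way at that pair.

-2

/θ/ is a fricative (sonority 3).
/f/ is a fricative (sonority 3).
/ɫ/ is a lateral (sonority 5).
/θ/→/f/: change +0.
/f/→/ɫ/: change -2.
Minimum = -2.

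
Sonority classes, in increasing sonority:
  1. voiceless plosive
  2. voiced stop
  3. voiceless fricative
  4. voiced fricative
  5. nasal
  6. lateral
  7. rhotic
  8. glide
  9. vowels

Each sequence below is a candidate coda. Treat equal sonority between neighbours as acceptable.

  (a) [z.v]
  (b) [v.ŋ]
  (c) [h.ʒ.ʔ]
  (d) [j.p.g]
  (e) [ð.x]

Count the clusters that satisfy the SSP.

(a) [z.v]: profile 4-4 — obeys.
(b) [v.ŋ]: profile 4-5 — violates.
(c) [h.ʒ.ʔ]: profile 3-4-1 — violates.
(d) [j.p.g]: profile 8-1-2 — violates.
(e) [ð.x]: profile 4-3 — obeys.

2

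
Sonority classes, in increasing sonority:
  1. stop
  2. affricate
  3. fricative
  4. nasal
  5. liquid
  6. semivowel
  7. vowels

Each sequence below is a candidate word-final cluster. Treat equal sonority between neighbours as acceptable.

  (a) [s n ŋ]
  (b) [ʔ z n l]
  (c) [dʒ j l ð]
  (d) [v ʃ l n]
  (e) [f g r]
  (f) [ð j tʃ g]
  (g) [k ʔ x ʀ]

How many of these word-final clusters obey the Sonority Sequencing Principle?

(a) [s n ŋ]: profile 3-4-4 — violates.
(b) [ʔ z n l]: profile 1-3-4-5 — violates.
(c) [dʒ j l ð]: profile 2-6-5-3 — violates.
(d) [v ʃ l n]: profile 3-3-5-4 — violates.
(e) [f g r]: profile 3-1-5 — violates.
(f) [ð j tʃ g]: profile 3-6-2-1 — violates.
(g) [k ʔ x ʀ]: profile 1-1-3-5 — violates.

0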